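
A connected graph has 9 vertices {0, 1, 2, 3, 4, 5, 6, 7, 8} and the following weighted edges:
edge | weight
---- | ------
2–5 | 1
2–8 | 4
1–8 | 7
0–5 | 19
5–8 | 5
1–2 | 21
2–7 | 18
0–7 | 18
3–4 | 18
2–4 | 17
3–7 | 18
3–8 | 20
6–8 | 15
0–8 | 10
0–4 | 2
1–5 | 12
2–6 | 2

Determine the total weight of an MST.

62

Prim, starting at 0.
Step 1: cheapest edge leaving the tree is 0–4 (2); add 4.
Step 2: cheapest edge leaving the tree is 0–8 (10); add 8.
Step 3: cheapest edge leaving the tree is 2–8 (4); add 2.
Step 4: cheapest edge leaving the tree is 2–5 (1); add 5.
Step 5: cheapest edge leaving the tree is 2–6 (2); add 6.
Step 6: cheapest edge leaving the tree is 1–8 (7); add 1.
Step 7: cheapest edge leaving the tree is 3–4 (18); add 3.
Step 8: cheapest edge leaving the tree is 0–7 (18); add 7.
MST edges: 0–4, 0–8, 2–8, 2–5, 2–6, 1–8, 3–4, 0–7; total weight 2+10+4+1+2+7+18+18 = 62.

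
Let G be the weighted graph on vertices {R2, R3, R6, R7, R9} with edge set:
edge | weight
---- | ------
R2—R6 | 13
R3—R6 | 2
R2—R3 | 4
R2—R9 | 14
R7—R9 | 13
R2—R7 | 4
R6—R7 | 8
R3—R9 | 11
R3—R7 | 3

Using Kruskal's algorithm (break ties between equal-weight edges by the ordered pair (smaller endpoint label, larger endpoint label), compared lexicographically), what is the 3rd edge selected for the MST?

Kruskal: consider edges lightest-first.
R3—R6 (2): add — endpoints in different components.
R3—R7 (3): add — endpoints in different components.
R2—R3 (4): add — endpoints in different components.
R2—R7 (4): skip — R2 and R7 already connected.
R6—R7 (8): skip — R6 and R7 already connected.
R3—R9 (11): add — endpoints in different components.
The 3rd edge added is R2—R3.

R2-R3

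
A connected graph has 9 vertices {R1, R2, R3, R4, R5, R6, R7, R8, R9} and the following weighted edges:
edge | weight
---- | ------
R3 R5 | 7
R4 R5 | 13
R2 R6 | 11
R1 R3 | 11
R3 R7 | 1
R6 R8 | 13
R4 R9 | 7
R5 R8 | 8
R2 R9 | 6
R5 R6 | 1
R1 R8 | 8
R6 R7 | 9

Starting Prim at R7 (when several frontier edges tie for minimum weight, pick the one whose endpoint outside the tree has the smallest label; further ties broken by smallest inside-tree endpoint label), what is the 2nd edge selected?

Grow the tree from R7 using Prim:
Step 1: cheapest edge leaving the tree is R3 R7 (1); add R3.
Step 2: cheapest edge leaving the tree is R3 R5 (7); add R5.
Step 3: cheapest edge leaving the tree is R5 R6 (1); add R6.
Step 4: cheapest edge leaving the tree is R5 R8 (8); add R8.
Step 5: cheapest edge leaving the tree is R1 R8 (8); add R1.
Step 6: cheapest edge leaving the tree is R2 R6 (11); add R2.
Step 7: cheapest edge leaving the tree is R2 R9 (6); add R9.
Step 8: cheapest edge leaving the tree is R4 R9 (7); add R4.
The 2nd edge added is R3 R5.

R3-R5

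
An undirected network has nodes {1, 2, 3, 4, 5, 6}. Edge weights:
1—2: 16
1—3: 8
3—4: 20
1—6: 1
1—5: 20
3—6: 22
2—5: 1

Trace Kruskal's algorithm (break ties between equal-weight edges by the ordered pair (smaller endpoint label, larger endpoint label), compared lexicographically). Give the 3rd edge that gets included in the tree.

Kruskal's algorithm — process edges by increasing weight (ties by edge label):
1—6 (1): add — endpoints in different components.
2—5 (1): add — endpoints in different components.
1—3 (8): add — endpoints in different components.
1—2 (16): add — endpoints in different components.
1—5 (20): skip — 1 and 5 already connected.
3—4 (20): add — endpoints in different components.
The 3rd edge added is 1—3.

1-3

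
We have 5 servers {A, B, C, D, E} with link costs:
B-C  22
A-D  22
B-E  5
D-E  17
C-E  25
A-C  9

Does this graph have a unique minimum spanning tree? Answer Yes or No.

No

Sort edges by weight, then run Kruskal:
B-E (5): add. Components now {A} {B,E} {C} {D}
A-C (9): add. Components now {A,C} {B,E} {D}
D-E (17): add. Components now {A,C} {B,D,E}
A-D (22): add. Components now {A,B,C,D,E}
Non-tree edge B-C has weight 22, equal to the heaviest edge on its tree cycle — swapping gives another MST of the same weight. Not unique.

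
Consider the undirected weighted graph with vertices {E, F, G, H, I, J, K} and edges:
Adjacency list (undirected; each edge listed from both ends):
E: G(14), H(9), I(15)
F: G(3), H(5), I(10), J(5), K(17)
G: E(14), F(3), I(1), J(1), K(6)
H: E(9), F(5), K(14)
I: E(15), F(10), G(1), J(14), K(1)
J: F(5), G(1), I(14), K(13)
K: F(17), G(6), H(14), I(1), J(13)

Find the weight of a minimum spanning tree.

20

Kruskal: consider edges lightest-first.
G-I (1): add. Components now {E} {F} {G,I} {H} {J} {K}
G-J (1): add. Components now {E} {F} {G,I,J} {H} {K}
I-K (1): add. Components now {E} {F} {G,I,J,K} {H}
F-G (3): add. Components now {E} {F,G,I,J,K} {H}
F-H (5): add. Components now {E} {F,G,H,I,J,K}
F-J (5): skip — F and J already connected.
G-K (6): skip — G and K already connected.
E-H (9): add. Components now {E,F,G,H,I,J,K}
MST edges: G-I, G-J, I-K, F-G, F-H, E-H; total weight 1+1+1+3+5+9 = 20.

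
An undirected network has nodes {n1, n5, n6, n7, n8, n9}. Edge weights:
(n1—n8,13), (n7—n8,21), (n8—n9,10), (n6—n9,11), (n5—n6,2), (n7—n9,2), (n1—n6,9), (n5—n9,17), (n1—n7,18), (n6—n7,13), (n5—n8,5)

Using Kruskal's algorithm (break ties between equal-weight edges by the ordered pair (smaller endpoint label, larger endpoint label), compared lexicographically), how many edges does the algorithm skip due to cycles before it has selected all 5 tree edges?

Kruskal's algorithm — process edges by increasing weight (ties by edge label):
n5—n6 (2): add. Components now {n9} {n5,n6} {n7} {n8} {n1}
n7—n9 (2): add. Components now {n7,n9} {n5,n6} {n8} {n1}
n5—n8 (5): add. Components now {n7,n9} {n5,n6,n8} {n1}
n1—n6 (9): add. Components now {n7,n9} {n1,n5,n6,n8}
n8—n9 (10): add. Components now {n1,n5,n6,n7,n8,n9}
Edges rejected before the tree was complete: 0.

0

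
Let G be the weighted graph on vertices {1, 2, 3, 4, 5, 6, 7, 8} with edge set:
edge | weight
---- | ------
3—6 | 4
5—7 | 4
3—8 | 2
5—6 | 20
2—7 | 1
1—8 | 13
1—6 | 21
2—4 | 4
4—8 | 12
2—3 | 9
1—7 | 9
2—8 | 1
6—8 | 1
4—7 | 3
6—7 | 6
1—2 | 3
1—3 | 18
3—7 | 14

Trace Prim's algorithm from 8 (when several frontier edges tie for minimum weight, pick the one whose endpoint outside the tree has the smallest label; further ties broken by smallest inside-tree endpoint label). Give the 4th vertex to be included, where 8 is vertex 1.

7

Prim, starting at 8.
Step 1: cheapest edge leaving the tree is 2—8 (1); add 2.
Step 2: cheapest edge leaving the tree is 6—8 (1); add 6.
Step 3: cheapest edge leaving the tree is 2—7 (1); add 7.
Step 4: cheapest edge leaving the tree is 3—8 (2); add 3.
Step 5: cheapest edge leaving the tree is 1—2 (3); add 1.
Step 6: cheapest edge leaving the tree is 4—7 (3); add 4.
Step 7: cheapest edge leaving the tree is 5—7 (4); add 5.
Vertex order: 8, 2, 6, 7, 3, 1, 4, 5. The 4th vertex is 7.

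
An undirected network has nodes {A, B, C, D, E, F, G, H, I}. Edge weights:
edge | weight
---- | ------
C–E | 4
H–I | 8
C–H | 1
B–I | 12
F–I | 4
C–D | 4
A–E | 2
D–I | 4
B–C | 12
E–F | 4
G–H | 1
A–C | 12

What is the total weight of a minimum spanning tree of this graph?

32

Kruskal: consider edges lightest-first.
C–H (1): add — endpoints in different components.
G–H (1): add — endpoints in different components.
A–E (2): add — endpoints in different components.
C–D (4): add — endpoints in different components.
C–E (4): add — endpoints in different components.
D–I (4): add — endpoints in different components.
E–F (4): add — endpoints in different components.
F–I (4): skip — F and I already connected.
H–I (8): skip — H and I already connected.
A–C (12): skip — A and C already connected.
B–C (12): add — endpoints in different components.
MST edges: C–H, G–H, A–E, C–D, C–E, D–I, E–F, B–C; total weight 1+1+2+4+4+4+4+12 = 32.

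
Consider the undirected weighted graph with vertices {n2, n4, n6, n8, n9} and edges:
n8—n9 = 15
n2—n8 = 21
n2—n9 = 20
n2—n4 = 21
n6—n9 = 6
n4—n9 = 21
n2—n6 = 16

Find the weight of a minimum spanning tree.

58

Prim's algorithm from n9:
Step 1: cheapest edge leaving the tree is n6—n9 (6); add n6.
Step 2: cheapest edge leaving the tree is n8—n9 (15); add n8.
Step 3: cheapest edge leaving the tree is n2—n6 (16); add n2.
Step 4: cheapest edge leaving the tree is n2—n4 (21); add n4.
MST edges: n6—n9, n8—n9, n2—n6, n2—n4; total weight 6+15+16+21 = 58.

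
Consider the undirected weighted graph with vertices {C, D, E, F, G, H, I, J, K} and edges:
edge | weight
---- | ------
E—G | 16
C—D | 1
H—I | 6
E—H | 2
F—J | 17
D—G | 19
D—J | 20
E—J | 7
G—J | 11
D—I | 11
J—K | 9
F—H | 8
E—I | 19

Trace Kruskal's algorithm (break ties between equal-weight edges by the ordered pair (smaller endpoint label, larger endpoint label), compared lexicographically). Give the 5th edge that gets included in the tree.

Kruskal: consider edges lightest-first.
C—D (1): add — endpoints in different components.
E—H (2): add — endpoints in different components.
H—I (6): add — endpoints in different components.
E—J (7): add — endpoints in different components.
F—H (8): add — endpoints in different components.
J—K (9): add — endpoints in different components.
D—I (11): add — endpoints in different components.
G—J (11): add — endpoints in different components.
The 5th edge added is F—H.

F-H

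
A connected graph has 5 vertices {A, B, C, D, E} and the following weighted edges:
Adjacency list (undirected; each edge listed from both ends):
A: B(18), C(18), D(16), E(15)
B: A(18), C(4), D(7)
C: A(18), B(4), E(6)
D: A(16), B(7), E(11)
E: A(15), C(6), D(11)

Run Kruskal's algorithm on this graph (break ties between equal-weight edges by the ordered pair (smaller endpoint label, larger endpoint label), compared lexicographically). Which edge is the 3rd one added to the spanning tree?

B-D

Sort edges by weight, then run Kruskal:
B C (4): add — endpoints in different components.
C E (6): add — endpoints in different components.
B D (7): add — endpoints in different components.
D E (11): skip — D and E already connected.
A E (15): add — endpoints in different components.
The 3rd edge added is B D.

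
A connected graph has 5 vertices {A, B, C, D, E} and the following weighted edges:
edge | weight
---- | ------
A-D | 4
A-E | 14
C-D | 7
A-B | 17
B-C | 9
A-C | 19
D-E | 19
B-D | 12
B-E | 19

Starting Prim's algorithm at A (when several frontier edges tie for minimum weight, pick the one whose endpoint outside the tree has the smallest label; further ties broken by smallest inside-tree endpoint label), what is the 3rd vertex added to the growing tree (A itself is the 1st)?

Grow the tree from A using Prim:
Step 1: cheapest edge leaving the tree is A-D (4); add D.
Step 2: cheapest edge leaving the tree is C-D (7); add C.
Step 3: cheapest edge leaving the tree is B-C (9); add B.
Step 4: cheapest edge leaving the tree is A-E (14); add E.
Vertex order: A, D, C, B, E. The 3rd vertex is C.

C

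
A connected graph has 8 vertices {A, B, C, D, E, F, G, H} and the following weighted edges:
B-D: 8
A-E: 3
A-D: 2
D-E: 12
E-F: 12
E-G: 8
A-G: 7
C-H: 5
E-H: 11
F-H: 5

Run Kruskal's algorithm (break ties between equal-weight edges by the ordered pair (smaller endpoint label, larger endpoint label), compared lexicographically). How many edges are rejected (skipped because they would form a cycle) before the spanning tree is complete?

Sort edges by weight, then run Kruskal:
A-D (2): add — endpoints in different components.
A-E (3): add — endpoints in different components.
C-H (5): add — endpoints in different components.
F-H (5): add — endpoints in different components.
A-G (7): add — endpoints in different components.
B-D (8): add — endpoints in different components.
E-G (8): skip — E and G already connected.
E-H (11): add — endpoints in different components.
Edges rejected before the tree was complete: 1.

1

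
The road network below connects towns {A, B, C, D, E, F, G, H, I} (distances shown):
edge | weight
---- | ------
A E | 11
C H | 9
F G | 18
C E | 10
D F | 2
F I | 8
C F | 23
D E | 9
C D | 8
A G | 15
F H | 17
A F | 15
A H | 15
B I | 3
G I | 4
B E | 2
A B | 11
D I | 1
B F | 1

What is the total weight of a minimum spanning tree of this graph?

38

Kruskal: consider edges lightest-first.
B F (1): add — endpoints in different components.
D I (1): add — endpoints in different components.
B E (2): add — endpoints in different components.
D F (2): add — endpoints in different components.
B I (3): skip — B and I already connected.
G I (4): add — endpoints in different components.
C D (8): add — endpoints in different components.
F I (8): skip — F and I already connected.
C H (9): add — endpoints in different components.
D E (9): skip — D and E already connected.
C E (10): skip — C and E already connected.
A B (11): add — endpoints in different components.
MST edges: B F, D I, B E, D F, G I, C D, C H, A B; total weight 1+1+2+2+4+8+9+11 = 38.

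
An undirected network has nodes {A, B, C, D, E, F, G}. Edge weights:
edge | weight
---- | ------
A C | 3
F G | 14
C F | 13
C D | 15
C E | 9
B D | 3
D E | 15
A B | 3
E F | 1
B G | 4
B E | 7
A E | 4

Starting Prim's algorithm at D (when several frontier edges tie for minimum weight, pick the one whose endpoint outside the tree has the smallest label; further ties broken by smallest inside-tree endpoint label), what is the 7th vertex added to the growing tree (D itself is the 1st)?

G

Prim, starting at D.
Step 1: cheapest edge leaving the tree is B D (3); add B.
Step 2: cheapest edge leaving the tree is A B (3); add A.
Step 3: cheapest edge leaving the tree is A C (3); add C.
Step 4: cheapest edge leaving the tree is A E (4); add E.
Step 5: cheapest edge leaving the tree is E F (1); add F.
Step 6: cheapest edge leaving the tree is B G (4); add G.
Vertex order: D, B, A, C, E, F, G. The 7th vertex is G.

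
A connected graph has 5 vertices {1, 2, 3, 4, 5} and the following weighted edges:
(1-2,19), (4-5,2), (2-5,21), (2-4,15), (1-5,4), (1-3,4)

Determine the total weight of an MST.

25

Kruskal's algorithm — process edges by increasing weight (ties by edge label):
4-5 (2): add — endpoints in different components.
1-3 (4): add — endpoints in different components.
1-5 (4): add — endpoints in different components.
2-4 (15): add — endpoints in different components.
MST edges: 4-5, 1-3, 1-5, 2-4; total weight 2+4+4+15 = 25.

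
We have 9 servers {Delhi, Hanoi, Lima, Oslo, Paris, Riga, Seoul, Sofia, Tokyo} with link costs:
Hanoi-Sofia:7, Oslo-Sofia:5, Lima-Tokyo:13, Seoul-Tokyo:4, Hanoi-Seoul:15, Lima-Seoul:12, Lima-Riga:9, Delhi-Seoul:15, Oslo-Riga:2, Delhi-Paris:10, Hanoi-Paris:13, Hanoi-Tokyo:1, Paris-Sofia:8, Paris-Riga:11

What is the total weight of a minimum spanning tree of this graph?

Prim's algorithm from Oslo:
Step 1: cheapest edge leaving the tree is Oslo-Riga (2); add Riga.
Step 2: cheapest edge leaving the tree is Oslo-Sofia (5); add Sofia.
Step 3: cheapest edge leaving the tree is Hanoi-Sofia (7); add Hanoi.
Step 4: cheapest edge leaving the tree is Hanoi-Tokyo (1); add Tokyo.
Step 5: cheapest edge leaving the tree is Seoul-Tokyo (4); add Seoul.
Step 6: cheapest edge leaving the tree is Paris-Sofia (8); add Paris.
Step 7: cheapest edge leaving the tree is Lima-Riga (9); add Lima.
Step 8: cheapest edge leaving the tree is Delhi-Paris (10); add Delhi.
MST edges: Oslo-Riga, Oslo-Sofia, Hanoi-Sofia, Hanoi-Tokyo, Seoul-Tokyo, Paris-Sofia, Lima-Riga, Delhi-Paris; total weight 2+5+7+1+4+8+9+10 = 46.

46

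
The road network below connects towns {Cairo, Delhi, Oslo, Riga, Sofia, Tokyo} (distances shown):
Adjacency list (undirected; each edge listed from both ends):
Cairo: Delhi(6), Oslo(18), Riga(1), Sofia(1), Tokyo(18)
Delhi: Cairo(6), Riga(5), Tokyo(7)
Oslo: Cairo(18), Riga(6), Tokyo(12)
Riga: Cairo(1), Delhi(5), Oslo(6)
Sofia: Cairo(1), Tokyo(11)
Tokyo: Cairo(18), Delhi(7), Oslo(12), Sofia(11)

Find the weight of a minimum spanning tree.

Kruskal: consider edges lightest-first.
Cairo–Riga (1): add — endpoints in different components.
Cairo–Sofia (1): add — endpoints in different components.
Delhi–Riga (5): add — endpoints in different components.
Cairo–Delhi (6): skip — Delhi and Cairo already connected.
Oslo–Riga (6): add — endpoints in different components.
Delhi–Tokyo (7): add — endpoints in different components.
MST edges: Cairo–Riga, Cairo–Sofia, Delhi–Riga, Oslo–Riga, Delhi–Tokyo; total weight 1+1+5+6+7 = 20.

20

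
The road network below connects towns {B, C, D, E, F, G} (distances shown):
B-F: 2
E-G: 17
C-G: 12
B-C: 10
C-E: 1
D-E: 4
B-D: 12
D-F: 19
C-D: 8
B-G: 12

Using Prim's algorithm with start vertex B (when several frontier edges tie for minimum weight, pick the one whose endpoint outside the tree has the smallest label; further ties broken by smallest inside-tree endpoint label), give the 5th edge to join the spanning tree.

B-G

Prim's algorithm from B:
Step 1: frontier [B-F 2, B-C 10, B-D 12, B-G 12] → take B-F (2); add F.
Step 2: frontier [B-C 10, B-D 12, B-G 12, D-F 19] → take B-C (10); add C.
Step 3: frontier [B-D 12, B-G 12, C-E 1, C-D 8, C-G 12, D-F 19] → take C-E (1); add E.
Step 4: frontier [B-D 12, B-G 12, C-D 8, C-G 12, D-E 4, E-G 17, D-F 19] → take D-E (4); add D.
Step 5: frontier [B-G 12, C-G 12, E-G 17] → take B-G (12); add G.
The 5th edge added is B-G.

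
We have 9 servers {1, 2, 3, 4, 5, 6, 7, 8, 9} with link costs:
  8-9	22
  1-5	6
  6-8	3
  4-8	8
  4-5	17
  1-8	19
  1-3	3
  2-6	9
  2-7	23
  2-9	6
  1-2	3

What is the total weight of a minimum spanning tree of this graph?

61

Prim's algorithm from 2:
Step 1: cheapest edge leaving the tree is 1-2 (3); add 1.
Step 2: cheapest edge leaving the tree is 1-3 (3); add 3.
Step 3: cheapest edge leaving the tree is 1-5 (6); add 5.
Step 4: cheapest edge leaving the tree is 2-9 (6); add 9.
Step 5: cheapest edge leaving the tree is 2-6 (9); add 6.
Step 6: cheapest edge leaving the tree is 6-8 (3); add 8.
Step 7: cheapest edge leaving the tree is 4-8 (8); add 4.
Step 8: cheapest edge leaving the tree is 2-7 (23); add 7.
MST edges: 1-2, 1-3, 1-5, 2-9, 2-6, 6-8, 4-8, 2-7; total weight 3+3+6+6+9+3+8+23 = 61.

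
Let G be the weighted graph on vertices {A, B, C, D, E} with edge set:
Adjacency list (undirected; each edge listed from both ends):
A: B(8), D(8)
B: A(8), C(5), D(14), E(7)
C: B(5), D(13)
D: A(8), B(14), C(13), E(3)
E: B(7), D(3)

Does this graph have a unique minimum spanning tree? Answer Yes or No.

No

Sort edges by weight, then run Kruskal:
D—E (3): add — endpoints in different components.
B—C (5): add — endpoints in different components.
B—E (7): add — endpoints in different components.
A—B (8): add — endpoints in different components.
Non-tree edge A—D has weight 8, equal to the heaviest edge on its tree cycle — swapping gives another MST of the same weight. Not unique.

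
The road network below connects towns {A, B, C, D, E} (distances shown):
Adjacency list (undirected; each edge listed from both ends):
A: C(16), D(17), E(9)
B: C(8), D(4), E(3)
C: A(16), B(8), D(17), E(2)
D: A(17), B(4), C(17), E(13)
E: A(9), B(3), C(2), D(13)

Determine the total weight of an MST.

Sort edges by weight, then run Kruskal:
C—E (2): add. Components now {A} {B} {C,E} {D}
B—E (3): add. Components now {A} {B,C,E} {D}
B—D (4): add. Components now {A} {B,C,D,E}
B—C (8): skip — B and C already connected.
A—E (9): add. Components now {A,B,C,D,E}
MST edges: C—E, B—E, B—D, A—E; total weight 2+3+4+9 = 18.

18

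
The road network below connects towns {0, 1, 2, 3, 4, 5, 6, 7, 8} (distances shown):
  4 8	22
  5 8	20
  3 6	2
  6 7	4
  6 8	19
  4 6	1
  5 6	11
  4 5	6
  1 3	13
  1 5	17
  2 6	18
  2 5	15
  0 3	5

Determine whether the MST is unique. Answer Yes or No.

Kruskal: consider edges lightest-first.
4 6 (1): add — endpoints in different components.
3 6 (2): add — endpoints in different components.
6 7 (4): add — endpoints in different components.
0 3 (5): add — endpoints in different components.
4 5 (6): add — endpoints in different components.
5 6 (11): skip — 5 and 6 already connected.
1 3 (13): add — endpoints in different components.
2 5 (15): add — endpoints in different components.
1 5 (17): skip — 1 and 5 already connected.
2 6 (18): skip — 2 and 6 already connected.
6 8 (19): add — endpoints in different components.
Every non-tree edge has weight strictly greater than the heaviest edge on the tree path between its endpoints, so the MST is unique.

Yes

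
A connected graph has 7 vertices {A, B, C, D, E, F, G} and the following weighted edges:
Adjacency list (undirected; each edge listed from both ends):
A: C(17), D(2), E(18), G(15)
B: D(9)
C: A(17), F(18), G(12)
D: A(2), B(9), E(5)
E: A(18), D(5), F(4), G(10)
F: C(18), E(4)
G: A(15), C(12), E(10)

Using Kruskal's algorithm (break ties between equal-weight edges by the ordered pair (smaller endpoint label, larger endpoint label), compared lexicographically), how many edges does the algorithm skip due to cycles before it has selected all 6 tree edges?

0

Kruskal: consider edges lightest-first.
A D (2): add — endpoints in different components.
E F (4): add — endpoints in different components.
D E (5): add — endpoints in different components.
B D (9): add — endpoints in different components.
E G (10): add — endpoints in different components.
C G (12): add — endpoints in different components.
Edges rejected before the tree was complete: 0.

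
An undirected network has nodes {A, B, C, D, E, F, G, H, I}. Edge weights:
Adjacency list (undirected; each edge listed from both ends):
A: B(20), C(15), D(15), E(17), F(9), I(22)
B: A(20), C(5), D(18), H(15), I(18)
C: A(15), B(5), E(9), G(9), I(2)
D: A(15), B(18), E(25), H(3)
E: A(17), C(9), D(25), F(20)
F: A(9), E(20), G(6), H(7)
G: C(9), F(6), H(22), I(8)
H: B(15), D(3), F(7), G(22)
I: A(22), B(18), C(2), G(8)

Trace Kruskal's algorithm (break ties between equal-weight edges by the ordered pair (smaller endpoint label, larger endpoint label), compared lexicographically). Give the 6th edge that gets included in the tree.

Kruskal: consider edges lightest-first.
C–I (2): add — endpoints in different components.
D–H (3): add — endpoints in different components.
B–C (5): add — endpoints in different components.
F–G (6): add — endpoints in different components.
F–H (7): add — endpoints in different components.
G–I (8): add — endpoints in different components.
A–F (9): add — endpoints in different components.
C–E (9): add — endpoints in different components.
The 6th edge added is G–I.

G-I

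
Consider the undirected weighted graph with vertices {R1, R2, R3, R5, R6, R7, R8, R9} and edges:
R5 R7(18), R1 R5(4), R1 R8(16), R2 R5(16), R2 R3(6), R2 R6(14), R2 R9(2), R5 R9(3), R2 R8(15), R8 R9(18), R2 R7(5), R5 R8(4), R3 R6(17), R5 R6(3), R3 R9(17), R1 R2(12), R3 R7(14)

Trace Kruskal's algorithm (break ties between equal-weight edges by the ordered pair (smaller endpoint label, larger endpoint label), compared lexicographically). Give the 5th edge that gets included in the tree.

R5-R8

Sort edges by weight, then run Kruskal:
R2 R9 (2): add — endpoints in different components.
R5 R6 (3): add — endpoints in different components.
R5 R9 (3): add — endpoints in different components.
R1 R5 (4): add — endpoints in different components.
R5 R8 (4): add — endpoints in different components.
R2 R7 (5): add — endpoints in different components.
R2 R3 (6): add — endpoints in different components.
The 5th edge added is R5 R8.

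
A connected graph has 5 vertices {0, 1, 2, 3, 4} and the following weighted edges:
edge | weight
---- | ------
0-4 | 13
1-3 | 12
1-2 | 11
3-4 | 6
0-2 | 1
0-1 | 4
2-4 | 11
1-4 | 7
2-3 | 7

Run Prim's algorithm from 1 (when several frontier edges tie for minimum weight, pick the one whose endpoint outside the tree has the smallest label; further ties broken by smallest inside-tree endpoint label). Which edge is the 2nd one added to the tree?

0-2

Prim, starting at 1.
Step 1: cheapest edge leaving the tree is 0-1 (4); add 0.
Step 2: cheapest edge leaving the tree is 0-2 (1); add 2.
Step 3: cheapest edge leaving the tree is 2-3 (7); add 3.
Step 4: cheapest edge leaving the tree is 3-4 (6); add 4.
The 2nd edge added is 0-2.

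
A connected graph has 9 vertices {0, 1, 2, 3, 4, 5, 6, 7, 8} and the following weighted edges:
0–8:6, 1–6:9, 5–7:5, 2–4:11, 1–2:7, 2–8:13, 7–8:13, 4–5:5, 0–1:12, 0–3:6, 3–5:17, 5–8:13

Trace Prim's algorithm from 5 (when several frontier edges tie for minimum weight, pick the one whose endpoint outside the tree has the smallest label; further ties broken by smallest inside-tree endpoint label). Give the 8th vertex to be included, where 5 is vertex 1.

Prim's algorithm from 5:
Step 1: frontier [4–5 5, 5–7 5, 5–8 13, 3–5 17] → take 4–5 (5); add 4.
Step 2: frontier [2–4 11, 5–7 5, 5–8 13, 3–5 17] → take 5–7 (5); add 7.
Step 3: frontier [2–4 11, 5–8 13, 3–5 17, 7–8 13] → take 2–4 (11); add 2.
Step 4: frontier [1–2 7, 2–8 13, 5–8 13, 3–5 17, 7–8 13] → take 1–2 (7); add 1.
Step 5: frontier [1–6 9, 0–1 12, 2–8 13, 5–8 13, 3–5 17, 7–8 13] → take 1–6 (9); add 6.
Step 6: frontier [0–1 12, 2–8 13, 5–8 13, 3–5 17, 7–8 13] → take 0–1 (12); add 0.
Step 7: frontier [0–3 6, 0–8 6, 2–8 13, 5–8 13, 3–5 17, 7–8 13] → take 0–3 (6); add 3.
Step 8: frontier [0–8 6, 2–8 13, 5–8 13, 7–8 13] → take 0–8 (6); add 8.
Vertex order: 5, 4, 7, 2, 1, 6, 0, 3, 8. The 8th vertex is 3.

3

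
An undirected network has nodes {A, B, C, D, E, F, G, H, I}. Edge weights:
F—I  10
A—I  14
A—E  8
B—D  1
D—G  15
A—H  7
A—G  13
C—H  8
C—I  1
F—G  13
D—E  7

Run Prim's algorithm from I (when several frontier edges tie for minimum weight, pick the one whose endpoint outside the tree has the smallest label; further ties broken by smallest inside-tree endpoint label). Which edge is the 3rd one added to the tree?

A-H

Grow the tree from I using Prim:
Step 1: cheapest edge leaving the tree is C—I (1); add C.
Step 2: cheapest edge leaving the tree is C—H (8); add H.
Step 3: cheapest edge leaving the tree is A—H (7); add A.
Step 4: cheapest edge leaving the tree is A—E (8); add E.
Step 5: cheapest edge leaving the tree is D—E (7); add D.
Step 6: cheapest edge leaving the tree is B—D (1); add B.
Step 7: cheapest edge leaving the tree is F—I (10); add F.
Step 8: cheapest edge leaving the tree is A—G (13); add G.
The 3rd edge added is A—H.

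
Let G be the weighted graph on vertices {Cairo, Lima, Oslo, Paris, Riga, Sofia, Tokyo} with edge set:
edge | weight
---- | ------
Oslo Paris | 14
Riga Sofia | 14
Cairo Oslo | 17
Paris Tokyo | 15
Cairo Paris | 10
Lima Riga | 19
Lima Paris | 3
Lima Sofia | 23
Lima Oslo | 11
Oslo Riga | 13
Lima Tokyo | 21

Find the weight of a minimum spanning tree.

66

Kruskal: consider edges lightest-first.
Lima Paris (3): add. Components now {Sofia} {Lima,Paris} {Cairo} {Riga} {Oslo} {Tokyo}
Cairo Paris (10): add. Components now {Sofia} {Cairo,Lima,Paris} {Riga} {Oslo} {Tokyo}
Lima Oslo (11): add. Components now {Sofia} {Cairo,Lima,Oslo,Paris} {Riga} {Tokyo}
Oslo Riga (13): add. Components now {Sofia} {Cairo,Lima,Oslo,Paris,Riga} {Tokyo}
Oslo Paris (14): skip — Paris and Oslo already connected.
Riga Sofia (14): add. Components now {Cairo,Lima,Oslo,Paris,Riga,Sofia} {Tokyo}
Paris Tokyo (15): add. Components now {Cairo,Lima,Oslo,Paris,Riga,Sofia,Tokyo}
MST edges: Lima Paris, Cairo Paris, Lima Oslo, Oslo Riga, Riga Sofia, Paris Tokyo; total weight 3+10+11+13+14+15 = 66.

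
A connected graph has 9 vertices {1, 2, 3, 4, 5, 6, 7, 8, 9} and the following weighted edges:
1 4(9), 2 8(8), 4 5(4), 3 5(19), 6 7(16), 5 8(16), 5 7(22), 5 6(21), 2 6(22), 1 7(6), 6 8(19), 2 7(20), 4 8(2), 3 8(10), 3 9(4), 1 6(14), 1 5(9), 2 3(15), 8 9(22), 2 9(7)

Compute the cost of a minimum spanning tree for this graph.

Kruskal: consider edges lightest-first.
4 8 (2): add — endpoints in different components.
3 9 (4): add — endpoints in different components.
4 5 (4): add — endpoints in different components.
1 7 (6): add — endpoints in different components.
2 9 (7): add — endpoints in different components.
2 8 (8): add — endpoints in different components.
1 4 (9): add — endpoints in different components.
1 5 (9): skip — 1 and 5 already connected.
3 8 (10): skip — 3 and 8 already connected.
1 6 (14): add — endpoints in different components.
MST edges: 4 8, 3 9, 4 5, 1 7, 2 9, 2 8, 1 4, 1 6; total weight 2+4+4+6+7+8+9+14 = 54.

54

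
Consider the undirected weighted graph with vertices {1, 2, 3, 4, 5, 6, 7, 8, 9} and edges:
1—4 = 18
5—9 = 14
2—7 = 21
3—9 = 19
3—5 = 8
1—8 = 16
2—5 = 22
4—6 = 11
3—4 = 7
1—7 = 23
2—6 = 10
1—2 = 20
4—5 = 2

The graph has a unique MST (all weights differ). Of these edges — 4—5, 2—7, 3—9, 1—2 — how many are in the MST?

Kruskal: consider edges lightest-first.
4—5 (2): add — endpoints in different components.
3—4 (7): add — endpoints in different components.
3—5 (8): skip — 3 and 5 already connected.
2—6 (10): add — endpoints in different components.
4—6 (11): add — endpoints in different components.
5—9 (14): add — endpoints in different components.
1—8 (16): add — endpoints in different components.
1—4 (18): add — endpoints in different components.
3—9 (19): skip — 3 and 9 already connected.
1—2 (20): skip — 1 and 2 already connected.
2—7 (21): add — endpoints in different components.
MST edge set: {4—5, 3—4, 2—6, 4—6, 5—9, 1—8, 1—4, 2—7}.
Of the listed edges, {4—5, 2—7} are in the MST → 2.

2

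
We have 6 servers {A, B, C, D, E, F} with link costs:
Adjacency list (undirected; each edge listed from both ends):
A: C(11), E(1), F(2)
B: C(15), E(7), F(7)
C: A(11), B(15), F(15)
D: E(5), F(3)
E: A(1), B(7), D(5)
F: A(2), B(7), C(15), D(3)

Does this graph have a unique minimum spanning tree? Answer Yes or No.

Kruskal's algorithm — process edges by increasing weight (ties by edge label):
A E (1): add — endpoints in different components.
A F (2): add — endpoints in different components.
D F (3): add — endpoints in different components.
D E (5): skip — D and E already connected.
B E (7): add — endpoints in different components.
B F (7): skip — B and F already connected.
A C (11): add — endpoints in different components.
Non-tree edge B F has weight 7, equal to the heaviest edge on its tree cycle — swapping gives another MST of the same weight. Not unique.

No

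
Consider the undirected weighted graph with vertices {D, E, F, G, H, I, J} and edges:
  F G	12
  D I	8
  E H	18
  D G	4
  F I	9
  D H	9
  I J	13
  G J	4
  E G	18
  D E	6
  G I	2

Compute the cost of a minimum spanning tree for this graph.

Kruskal: consider edges lightest-first.
G I (2): add. Components now {D} {E} {F} {G,I} {H} {J}
D G (4): add. Components now {D,G,I} {E} {F} {H} {J}
G J (4): add. Components now {D,G,I,J} {E} {F} {H}
D E (6): add. Components now {D,E,G,I,J} {F} {H}
D I (8): skip — D and I already connected.
D H (9): add. Components now {D,E,G,H,I,J} {F}
F I (9): add. Components now {D,E,F,G,H,I,J}
MST edges: G I, D G, G J, D E, D H, F I; total weight 2+4+4+6+9+9 = 34.

34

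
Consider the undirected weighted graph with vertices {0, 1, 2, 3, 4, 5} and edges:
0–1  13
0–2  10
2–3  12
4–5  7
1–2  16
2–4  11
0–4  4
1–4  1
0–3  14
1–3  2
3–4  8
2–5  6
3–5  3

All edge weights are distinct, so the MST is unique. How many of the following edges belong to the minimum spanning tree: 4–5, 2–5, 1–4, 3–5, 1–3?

4

Kruskal: consider edges lightest-first.
1–4 (1): add. Components now {0} {1,4} {2} {3} {5}
1–3 (2): add. Components now {0} {1,3,4} {2} {5}
3–5 (3): add. Components now {0} {1,3,4,5} {2}
0–4 (4): add. Components now {0,1,3,4,5} {2}
2–5 (6): add. Components now {0,1,2,3,4,5}
MST edge set: {1–4, 1–3, 3–5, 0–4, 2–5}.
Of the listed edges, {2–5, 1–4, 3–5, 1–3} are in the MST → 4.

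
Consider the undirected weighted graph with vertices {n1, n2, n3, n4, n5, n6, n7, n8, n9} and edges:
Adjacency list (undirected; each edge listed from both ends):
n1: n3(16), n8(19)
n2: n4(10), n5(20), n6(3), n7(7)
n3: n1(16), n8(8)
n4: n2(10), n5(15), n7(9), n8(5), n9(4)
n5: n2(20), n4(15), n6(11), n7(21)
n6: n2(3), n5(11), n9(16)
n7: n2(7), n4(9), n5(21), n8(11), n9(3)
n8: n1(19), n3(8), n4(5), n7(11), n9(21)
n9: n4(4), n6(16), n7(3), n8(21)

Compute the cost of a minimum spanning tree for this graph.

57

Sort edges by weight, then run Kruskal:
n2—n6 (3): add — endpoints in different components.
n7—n9 (3): add — endpoints in different components.
n4—n9 (4): add — endpoints in different components.
n4—n8 (5): add — endpoints in different components.
n2—n7 (7): add — endpoints in different components.
n3—n8 (8): add — endpoints in different components.
n4—n7 (9): skip — n7 and n4 already connected.
n2—n4 (10): skip — n2 and n4 already connected.
n5—n6 (11): add — endpoints in different components.
n7—n8 (11): skip — n8 and n7 already connected.
n4—n5 (15): skip — n5 and n4 already connected.
n1—n3 (16): add — endpoints in different components.
MST edges: n2—n6, n7—n9, n4—n9, n4—n8, n2—n7, n3—n8, n5—n6, n1—n3; total weight 3+3+4+5+7+8+11+16 = 57.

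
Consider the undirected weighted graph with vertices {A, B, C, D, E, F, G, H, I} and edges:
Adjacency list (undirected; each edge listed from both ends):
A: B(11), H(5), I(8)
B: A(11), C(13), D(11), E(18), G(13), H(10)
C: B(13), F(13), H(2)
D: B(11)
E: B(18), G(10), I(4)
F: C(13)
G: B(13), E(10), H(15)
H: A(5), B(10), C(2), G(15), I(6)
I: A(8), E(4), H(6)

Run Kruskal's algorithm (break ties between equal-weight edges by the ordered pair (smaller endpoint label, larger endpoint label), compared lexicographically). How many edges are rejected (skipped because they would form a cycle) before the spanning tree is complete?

4

Sort edges by weight, then run Kruskal:
C–H (2): add — endpoints in different components.
E–I (4): add — endpoints in different components.
A–H (5): add — endpoints in different components.
H–I (6): add — endpoints in different components.
A–I (8): skip — A and I already connected.
B–H (10): add — endpoints in different components.
E–G (10): add — endpoints in different components.
A–B (11): skip — A and B already connected.
B–D (11): add — endpoints in different components.
B–C (13): skip — B and C already connected.
B–G (13): skip — B and G already connected.
C–F (13): add — endpoints in different components.
Edges rejected before the tree was complete: 4.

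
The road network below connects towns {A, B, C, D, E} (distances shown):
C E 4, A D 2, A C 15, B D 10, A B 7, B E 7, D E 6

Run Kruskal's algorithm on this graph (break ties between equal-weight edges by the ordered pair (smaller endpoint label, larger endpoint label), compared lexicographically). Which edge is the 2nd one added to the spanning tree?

C-E

Sort edges by weight, then run Kruskal:
A D (2): add — endpoints in different components.
C E (4): add — endpoints in different components.
D E (6): add — endpoints in different components.
A B (7): add — endpoints in different components.
The 2nd edge added is C E.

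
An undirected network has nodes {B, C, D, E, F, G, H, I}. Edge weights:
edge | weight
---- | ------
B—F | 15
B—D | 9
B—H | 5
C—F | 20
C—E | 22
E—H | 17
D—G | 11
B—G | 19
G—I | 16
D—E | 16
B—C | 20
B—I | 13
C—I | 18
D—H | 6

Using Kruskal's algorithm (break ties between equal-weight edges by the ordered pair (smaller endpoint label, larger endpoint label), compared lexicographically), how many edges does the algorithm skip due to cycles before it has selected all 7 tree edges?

Kruskal: consider edges lightest-first.
B—H (5): add — endpoints in different components.
D—H (6): add — endpoints in different components.
B—D (9): skip — B and D already connected.
D—G (11): add — endpoints in different components.
B—I (13): add — endpoints in different components.
B—F (15): add — endpoints in different components.
D—E (16): add — endpoints in different components.
G—I (16): skip — G and I already connected.
E—H (17): skip — E and H already connected.
C—I (18): add — endpoints in different components.
Edges rejected before the tree was complete: 3.

3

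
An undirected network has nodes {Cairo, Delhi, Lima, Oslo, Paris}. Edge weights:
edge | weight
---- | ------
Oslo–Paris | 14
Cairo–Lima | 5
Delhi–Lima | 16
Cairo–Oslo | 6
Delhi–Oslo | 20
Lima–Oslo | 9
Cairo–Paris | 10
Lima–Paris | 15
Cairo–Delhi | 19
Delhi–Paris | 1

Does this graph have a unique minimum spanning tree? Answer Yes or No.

Yes

Kruskal: consider edges lightest-first.
Delhi–Paris (1): add — endpoints in different components.
Cairo–Lima (5): add — endpoints in different components.
Cairo–Oslo (6): add — endpoints in different components.
Lima–Oslo (9): skip — Oslo and Lima already connected.
Cairo–Paris (10): add — endpoints in different components.
Every non-tree edge has weight strictly greater than the heaviest edge on the tree path between its endpoints, so the MST is unique.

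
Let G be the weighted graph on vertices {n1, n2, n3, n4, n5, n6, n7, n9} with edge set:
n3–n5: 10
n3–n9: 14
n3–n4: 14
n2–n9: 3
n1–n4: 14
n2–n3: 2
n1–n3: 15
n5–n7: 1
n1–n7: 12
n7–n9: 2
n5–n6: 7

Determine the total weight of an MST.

41

Grow the tree from n1 using Prim:
Step 1: frontier [n1–n7 12, n1–n4 14, n1–n3 15] → take n1–n7 (12); add n7.
Step 2: frontier [n1–n4 14, n1–n3 15, n5–n7 1, n7–n9 2] → take n5–n7 (1); add n5.
Step 3: frontier [n1–n4 14, n1–n3 15, n5–n6 7, n3–n5 10, n7–n9 2] → take n7–n9 (2); add n9.
Step 4: frontier [n1–n4 14, n1–n3 15, n5–n6 7, n3–n5 10, n2–n9 3, n3–n9 14] → take n2–n9 (3); add n2.
Step 5: frontier [n1–n4 14, n1–n3 15, n2–n3 2, n5–n6 7, n3–n5 10, n3–n9 14] → take n2–n3 (2); add n3.
Step 6: frontier [n1–n4 14, n3–n4 14, n5–n6 7] → take n5–n6 (7); add n6.
Step 7: frontier [n1–n4 14, n3–n4 14] → take n1–n4 (14); add n4.
MST edges: n1–n7, n5–n7, n7–n9, n2–n9, n2–n3, n5–n6, n1–n4; total weight 12+1+2+3+2+7+14 = 41.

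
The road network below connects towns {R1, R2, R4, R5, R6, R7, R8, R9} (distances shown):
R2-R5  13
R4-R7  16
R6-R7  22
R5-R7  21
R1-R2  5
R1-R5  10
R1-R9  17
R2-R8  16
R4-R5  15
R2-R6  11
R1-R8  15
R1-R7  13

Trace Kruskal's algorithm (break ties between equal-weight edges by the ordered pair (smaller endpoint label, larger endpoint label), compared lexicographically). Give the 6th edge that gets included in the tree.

Kruskal's algorithm — process edges by increasing weight (ties by edge label):
R1-R2 (5): add — endpoints in different components.
R1-R5 (10): add — endpoints in different components.
R2-R6 (11): add — endpoints in different components.
R1-R7 (13): add — endpoints in different components.
R2-R5 (13): skip — R2 and R5 already connected.
R1-R8 (15): add — endpoints in different components.
R4-R5 (15): add — endpoints in different components.
R2-R8 (16): skip — R2 and R8 already connected.
R4-R7 (16): skip — R4 and R7 already connected.
R1-R9 (17): add — endpoints in different components.
The 6th edge added is R4-R5.

R4-R5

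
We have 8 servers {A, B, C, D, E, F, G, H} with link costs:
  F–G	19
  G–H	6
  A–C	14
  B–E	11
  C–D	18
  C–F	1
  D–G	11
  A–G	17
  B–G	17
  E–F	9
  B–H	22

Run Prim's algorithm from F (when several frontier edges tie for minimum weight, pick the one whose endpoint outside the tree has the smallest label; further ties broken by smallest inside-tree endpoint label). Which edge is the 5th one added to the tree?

A-G

Prim, starting at F.
Step 1: frontier [C–F 1, E–F 9, F–G 19] → take C–F (1); add C.
Step 2: frontier [A–C 14, C–D 18, E–F 9, F–G 19] → take E–F (9); add E.
Step 3: frontier [A–C 14, C–D 18, B–E 11, F–G 19] → take B–E (11); add B.
Step 4: frontier [B–G 17, B–H 22, A–C 14, C–D 18, F–G 19] → take A–C (14); add A.
Step 5: frontier [A–G 17, B–G 17, B–H 22, C–D 18, F–G 19] → take A–G (17); add G.
Step 6: frontier [B–H 22, C–D 18, G–H 6, D–G 11] → take G–H (6); add H.
Step 7: frontier [C–D 18, D–G 11] → take D–G (11); add D.
The 5th edge added is A–G.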